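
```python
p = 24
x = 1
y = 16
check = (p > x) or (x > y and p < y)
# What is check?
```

Trace:
`p = 24` → p = 24
`x = 1` → x = 1
`y = 16` → y = 16
`check = (p > x) or (x > y and p < y)` → check = True
So check = True

Answer: True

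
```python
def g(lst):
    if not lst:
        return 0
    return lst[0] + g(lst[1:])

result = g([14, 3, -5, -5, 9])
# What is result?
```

14 + 3 + (-5) + (-5) + 9 + 0 = 16

Answer: 16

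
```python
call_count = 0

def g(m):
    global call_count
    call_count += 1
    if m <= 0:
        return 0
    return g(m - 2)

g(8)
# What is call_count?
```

Linear recursion stepping by 2: 5 calls from m=8 down to ≤0.

Answer: 5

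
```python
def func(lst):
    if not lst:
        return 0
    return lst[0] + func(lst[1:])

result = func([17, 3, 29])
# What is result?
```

17 + 3 + 29 + 0 = 49

Answer: 49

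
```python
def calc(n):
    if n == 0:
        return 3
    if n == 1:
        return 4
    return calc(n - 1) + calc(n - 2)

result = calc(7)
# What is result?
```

Build up from base cases: calc(0)=3, calc(1)=4, calc(2)=7, calc(3)=11, calc(4)=18, calc(5)=29, calc(6)=47, ..., calc(7)=76

Answer: 76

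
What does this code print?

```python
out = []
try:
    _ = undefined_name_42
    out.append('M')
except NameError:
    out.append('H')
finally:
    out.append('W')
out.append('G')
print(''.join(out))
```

Execution trace: 'H' (except NameError) → 'W' (finally) → 'G' (after the try/except). Output: HWG

Answer: HWG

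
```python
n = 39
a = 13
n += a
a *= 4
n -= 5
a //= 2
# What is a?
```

Trace:
`n = 39` → n = 39
`a = 13` → a = 13
`n += a` → n = 52
`a *= 4` → a = 52
`n -= 5` → n = 47
`a //= 2` → a = 26
So a = 26

Answer: 26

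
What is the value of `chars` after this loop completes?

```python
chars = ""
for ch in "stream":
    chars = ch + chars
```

Reverse 'stream'
`chars` takes the values: "" → "s" → "ts" → "rts" → "erts" → "aerts" → "maerts"

Answer: "maerts"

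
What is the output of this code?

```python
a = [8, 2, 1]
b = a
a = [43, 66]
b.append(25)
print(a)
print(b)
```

Key concept: rebinding vs mutation: a is rebound to a new list, b still points at the original.
Step by step:
`a = [8, 2, 1]` → a = [8, 2, 1]
`b = a` → b = [8, 2, 1] (same object as a)
`a = [43, 66]` → a = [43, 66]
`b.append(25)` → b = [8, 2, 1, 25]
`print(a)` → prints [43, 66]
`print(b)` → prints [8, 2, 1, 25]

Answer:
[43, 66]
[8, 2, 1, 25]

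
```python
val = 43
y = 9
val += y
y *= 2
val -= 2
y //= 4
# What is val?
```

Trace:
`val = 43` → val = 43
`y = 9` → y = 9
`val += y` → val = 52
`y *= 2` → y = 18
`val -= 2` → val = 50
`y //= 4` → y = 4
So val = 50

Answer: 50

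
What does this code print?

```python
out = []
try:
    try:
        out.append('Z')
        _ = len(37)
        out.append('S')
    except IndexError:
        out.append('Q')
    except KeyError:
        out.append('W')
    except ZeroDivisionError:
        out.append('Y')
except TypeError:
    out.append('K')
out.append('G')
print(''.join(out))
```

Execution trace: 'Z' (try body) → 'K' (outer except TypeError) → 'G' (after the try/except). Output: ZKG

Answer: ZKG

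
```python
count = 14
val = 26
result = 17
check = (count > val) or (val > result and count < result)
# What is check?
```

Trace:
`count = 14` → count = 14
`val = 26` → val = 26
`result = 17` → result = 17
`check = (count > val) or (val > result and count < result)` → check = True
So check = True

Answer: True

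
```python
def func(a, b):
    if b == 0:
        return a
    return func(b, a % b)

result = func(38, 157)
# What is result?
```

func(38, 157) -> func(157, 38) -> func(38, 5) -> func(5, 3) -> func(3, 2) -> func(2, 1) -> func(1, 0) -> 1

Answer: 1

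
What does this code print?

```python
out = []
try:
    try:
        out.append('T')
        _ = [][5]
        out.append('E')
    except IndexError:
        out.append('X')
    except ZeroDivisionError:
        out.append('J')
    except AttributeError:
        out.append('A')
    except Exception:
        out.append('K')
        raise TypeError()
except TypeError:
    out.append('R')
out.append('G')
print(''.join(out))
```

Execution trace: 'T' (inner try body) → 'X' (inner except IndexError) → 'G' (after the try/except). Output: TXG

Answer: TXG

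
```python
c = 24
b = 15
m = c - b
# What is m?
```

Trace:
`c = 24` → c = 24
`b = 15` → b = 15
`m = c - b` → m = 9
So m = 9

Answer: 9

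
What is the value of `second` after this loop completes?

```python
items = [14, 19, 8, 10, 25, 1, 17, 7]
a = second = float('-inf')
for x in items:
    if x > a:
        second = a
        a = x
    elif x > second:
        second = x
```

Second largest (with repeats) in [14, 19, 8, 10, 25, 1, 17, 7]
`second` takes the values: -inf → 14 → 19

Answer: 19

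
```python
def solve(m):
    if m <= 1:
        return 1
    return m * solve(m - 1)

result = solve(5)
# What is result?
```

solve(5) = 5 * 4 * 3 * 2 * 1 = 120

Answer: 120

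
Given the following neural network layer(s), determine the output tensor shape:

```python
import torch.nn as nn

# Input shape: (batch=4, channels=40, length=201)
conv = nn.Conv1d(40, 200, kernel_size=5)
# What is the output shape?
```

Input: (4, 40, 201) -> Output: (4, 200, 197)

Answer: (4, 200, 197)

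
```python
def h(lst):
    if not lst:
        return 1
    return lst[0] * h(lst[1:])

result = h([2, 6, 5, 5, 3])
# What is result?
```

Product over [2, 6, 5, 5, 3] = 2 * 6 * 5 * 5 * 3 = 900

Answer: 900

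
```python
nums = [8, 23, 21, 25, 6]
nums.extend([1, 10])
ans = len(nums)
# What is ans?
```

Trace:
`nums = [8, 23, 21, 25, 6]` → nums = [8, 23, 21, 25, 6]
`nums.extend([1, 10])` → nums = [8, 23, 21, 25, 6, 1, 10]
`ans = len(nums)` → ans = 7
So ans = 7

Answer: 7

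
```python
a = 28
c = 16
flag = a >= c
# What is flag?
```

Trace:
`a = 28` → a = 28
`c = 16` → c = 16
`flag = a >= c` → flag = True
So flag = True

Answer: True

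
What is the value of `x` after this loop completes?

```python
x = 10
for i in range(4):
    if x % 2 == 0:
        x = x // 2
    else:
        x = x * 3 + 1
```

Collatz-style transformation from 10
`x` takes the values: 10 → 5 → 16 → 8 → 4

Answer: 4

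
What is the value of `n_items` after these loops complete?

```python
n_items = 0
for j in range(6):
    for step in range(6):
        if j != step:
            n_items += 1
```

6² - 6 (exclude diagonal)
`n_items` takes the values: 0 → 1 → 2 → 3 → 4 → 5 → 6 → 7 → 8 → 9 → 10 → 11 → 12 → 13 → 14 → 15 → 16 → 17 → 18 → 19 → 20 → 21 → 22 → 23 → 24 → 25 → 26 → 27 → 28 → 29 → 30

Answer: 30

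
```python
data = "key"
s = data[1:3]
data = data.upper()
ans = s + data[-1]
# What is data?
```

Trace:
`data = "key"` → data = 'key'
`s = data[1:3]` → s = 'ey'
`data = data.upper()` → data = 'KEY'
`ans = s + data[-1]` → ans = 'eyY'
So data = 'KEY'

Answer: 'KEY'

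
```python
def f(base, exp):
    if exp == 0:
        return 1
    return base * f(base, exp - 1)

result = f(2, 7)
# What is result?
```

f(2, 7) = 2 * 2 * 2 * 2 * 2 * 2 * 2 = 128

Answer: 128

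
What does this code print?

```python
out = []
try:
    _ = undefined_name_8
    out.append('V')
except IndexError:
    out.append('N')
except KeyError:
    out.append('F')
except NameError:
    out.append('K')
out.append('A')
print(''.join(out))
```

Execution trace: 'K' (except NameError) → 'A' (after the try/except). Output: KA

Answer: KA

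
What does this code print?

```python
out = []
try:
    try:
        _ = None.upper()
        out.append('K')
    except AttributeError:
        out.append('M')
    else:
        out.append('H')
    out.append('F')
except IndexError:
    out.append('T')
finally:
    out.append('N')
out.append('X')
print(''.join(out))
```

Execution trace: 'M' (inner except AttributeError) → 'F' (try body, no exception) → 'N' (finally) → 'X' (after the try/except). Output: MFNX

Answer: MFNX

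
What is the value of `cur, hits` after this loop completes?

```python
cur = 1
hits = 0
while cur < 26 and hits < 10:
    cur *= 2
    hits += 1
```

Double until >= 26 or 10 iterations
`cur, hits` takes the values: (1, 0) → (2, 0) → (2, 1) → (4, 1) → (4, 2) → (8, 2) → (8, 3) → (16, 3) → (16, 4) → (32, 4) → (32, 5)

Answer: 32, 5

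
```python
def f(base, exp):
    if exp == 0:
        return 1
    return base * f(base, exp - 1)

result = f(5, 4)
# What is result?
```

f(5, 4) = 5 * 5 * 5 * 5 = 625

Answer: 625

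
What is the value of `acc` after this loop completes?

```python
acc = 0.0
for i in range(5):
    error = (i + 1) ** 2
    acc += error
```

Sum of squared losses 1² + 2² + ... + 5²
`acc` takes the values: 0.0 → 1.0 → 5.0 → 14.0 → 30.0 → 55.0

Answer: 55.0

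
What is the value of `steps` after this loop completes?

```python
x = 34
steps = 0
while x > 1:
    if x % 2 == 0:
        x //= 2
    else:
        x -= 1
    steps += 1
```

Steps to reduce 34 to 1
`steps` takes the values: 0 → 1 → 2 → 3 → 4 → 5 → 6

Answer: 6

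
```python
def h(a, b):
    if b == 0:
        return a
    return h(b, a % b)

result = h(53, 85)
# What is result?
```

h(53, 85) -> h(85, 53) -> h(53, 32) -> h(32, 21) -> h(21, 11) -> h(11, 10) -> h(10, 1) -> h(1, 0) -> 1

Answer: 1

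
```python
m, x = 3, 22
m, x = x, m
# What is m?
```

Trace:
`m, x = 3, 22` → m = 3; x = 22
`m, x = x, m` → m = 22; x = 3
So m = 22

Answer: 22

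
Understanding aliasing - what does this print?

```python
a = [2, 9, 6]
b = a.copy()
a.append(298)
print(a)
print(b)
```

Key concept: list.copy() creates independent copy.
Step by step:
`a = [2, 9, 6]` → a = [2, 9, 6]
`b = a.copy()` → b = [2, 9, 6]
`a.append(298)` → a = [2, 9, 6, 298]
`print(a)` → prints [2, 9, 6, 298]
`print(b)` → prints [2, 9, 6]

Answer:
[2, 9, 6, 298]
[2, 9, 6]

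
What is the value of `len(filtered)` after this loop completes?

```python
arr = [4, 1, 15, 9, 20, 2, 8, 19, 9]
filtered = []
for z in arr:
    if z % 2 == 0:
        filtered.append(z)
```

Count even numbers in [4, 1, 15, 9, 20, 2, 8, 19, 9]
`filtered` takes the values: [] → [4] → [4, 20] → [4, 20, 2] → [4, 20, 2, 8]
So `len(filtered)` = 4

Answer: 4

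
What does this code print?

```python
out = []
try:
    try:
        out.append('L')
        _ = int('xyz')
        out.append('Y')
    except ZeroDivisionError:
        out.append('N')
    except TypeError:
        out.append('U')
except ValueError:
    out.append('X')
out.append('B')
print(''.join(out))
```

Execution trace: 'L' (try body) → 'X' (outer except ValueError) → 'B' (after the try/except). Output: LXB

Answer: LXB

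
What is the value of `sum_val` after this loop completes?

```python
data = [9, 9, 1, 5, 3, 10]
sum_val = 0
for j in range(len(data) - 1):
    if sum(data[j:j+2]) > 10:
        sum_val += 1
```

Count windows with sum > 10
`sum_val` takes the values: 0 → 1 → 2

Answer: 2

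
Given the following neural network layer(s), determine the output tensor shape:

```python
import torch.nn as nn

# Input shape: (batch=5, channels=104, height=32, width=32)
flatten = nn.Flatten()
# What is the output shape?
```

Input: (5, 104, 32, 32) -> Output: (5, 106496)

Answer: (5, 106496)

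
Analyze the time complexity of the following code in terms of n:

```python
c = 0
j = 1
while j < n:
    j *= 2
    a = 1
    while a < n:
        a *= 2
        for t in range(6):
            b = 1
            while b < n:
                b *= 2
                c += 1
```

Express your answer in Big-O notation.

Each loop level contributes: log n × log n × 1 × log n. Multiplying the contributions gives O(log^3 n).

Answer: O(log^3 n)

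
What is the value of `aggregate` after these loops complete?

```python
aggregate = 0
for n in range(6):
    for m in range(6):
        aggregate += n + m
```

Sum of all n+m for n,m in 6x6
`aggregate` takes the values: 0 → 1 → 3 → 6 → 10 → 15 → 16 → 18 → 21 → 25 → 30 → 36 → 38 → 41 → 45 → 50 → 56 → 63 → 66 → 70 → 75 → 81 → 88 → 96 → 100 → 105 → 111 → 118 → 126 → 135 → 140 → 146 → 153 → 161 → 170 → 180

Answer: 180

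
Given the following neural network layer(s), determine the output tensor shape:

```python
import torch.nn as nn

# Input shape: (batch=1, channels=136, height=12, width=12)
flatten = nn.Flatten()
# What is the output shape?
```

Input: (1, 136, 12, 12) -> Output: (1, 19584)

Answer: (1, 19584)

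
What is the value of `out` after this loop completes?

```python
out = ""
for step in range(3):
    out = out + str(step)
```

Concatenate digits 0 to 2
`out` takes the values: "" → "0" → "01" → "012"

Answer: "012"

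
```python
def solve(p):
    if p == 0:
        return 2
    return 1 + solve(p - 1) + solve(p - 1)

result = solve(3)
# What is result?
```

solve(p) = 1 + 2·solve(p-1), solve(0)=2. Closed form: (2+1)·2^3 - 1 = 23.

Answer: 23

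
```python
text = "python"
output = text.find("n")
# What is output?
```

Trace:
`text = "python"` → text = 'python'
`output = text.find("n")` → output = 5
So output = 5

Answer: 5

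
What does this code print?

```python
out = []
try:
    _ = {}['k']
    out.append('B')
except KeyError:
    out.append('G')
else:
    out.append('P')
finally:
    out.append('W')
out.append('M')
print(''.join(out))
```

Execution trace: 'G' (except KeyError) → 'W' (finally) → 'M' (after the try/except). Output: GWM

Answer: GWM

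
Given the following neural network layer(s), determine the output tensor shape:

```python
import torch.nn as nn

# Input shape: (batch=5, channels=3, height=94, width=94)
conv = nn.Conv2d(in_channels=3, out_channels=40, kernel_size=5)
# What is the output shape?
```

Input: (5, 3, 94, 94) -> Output: (5, 40, 90, 90)

Answer: (5, 40, 90, 90)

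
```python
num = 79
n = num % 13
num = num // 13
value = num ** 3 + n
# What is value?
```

Trace:
`num = 79` → num = 79
`n = num % 13` → n = 1
`num = num // 13` → num = 6
`value = num ** 3 + n` → value = 217
So value = 217

Answer: 217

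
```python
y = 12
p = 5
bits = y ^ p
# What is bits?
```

Trace:
`y = 12` → y = 12
`p = 5` → p = 5
`bits = y ^ p` → bits = 9
So bits = 9

Answer: 9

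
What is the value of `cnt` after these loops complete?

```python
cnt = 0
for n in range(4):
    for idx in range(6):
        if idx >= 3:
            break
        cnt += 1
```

Inner breaks at 3, outer runs 4 times
`cnt` takes the values: 0 → 1 → 2 → 3 → 4 → 5 → 6 → 7 → 8 → 9 → 10 → 11 → 12

Answer: 12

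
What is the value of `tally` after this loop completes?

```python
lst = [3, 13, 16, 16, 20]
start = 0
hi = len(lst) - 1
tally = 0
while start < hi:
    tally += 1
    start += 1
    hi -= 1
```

Iterations until pointers meet (list length 5)
`tally` takes the values: 0 → 1 → 2

Answer: 2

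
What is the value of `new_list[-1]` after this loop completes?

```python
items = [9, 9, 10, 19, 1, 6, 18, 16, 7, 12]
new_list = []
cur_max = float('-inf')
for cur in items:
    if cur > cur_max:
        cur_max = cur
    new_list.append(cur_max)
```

Running max ends at 19
`new_list` takes the values: [] → [9] → [9, 9] → [9, 9, 10] → [9, 9, 10, 19] → [9, 9, 10, 19, 19] → [9, 9, 10, 19, 19, 19] → [9, 9, 10, 19, 19, 19, 19] → [9, 9, 10, 19, 19, 19, 19, 19] → [9, 9, 10, 19, 19, 19, 19, 19, 19] → [9, 9, 10, 19, 19, 19, 19, 19, 19, 19]
So `new_list[-1]` = 19

Answer: 19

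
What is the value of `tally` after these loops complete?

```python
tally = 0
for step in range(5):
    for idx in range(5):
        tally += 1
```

5 * 5 = 25
`tally` takes the values: 0 → 1 → 2 → 3 → 4 → 5 → 6 → 7 → 8 → 9 → 10 → 11 → 12 → 13 → 14 → 15 → 16 → 17 → 18 → 19 → 20 → 21 → 22 → 23 → 24 → 25

Answer: 25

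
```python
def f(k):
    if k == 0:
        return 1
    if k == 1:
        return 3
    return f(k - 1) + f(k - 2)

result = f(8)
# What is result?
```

Build up from base cases: f(0)=1, f(1)=3, f(2)=4, f(3)=7, f(4)=11, f(5)=18, f(6)=29, ..., f(8)=76

Answer: 76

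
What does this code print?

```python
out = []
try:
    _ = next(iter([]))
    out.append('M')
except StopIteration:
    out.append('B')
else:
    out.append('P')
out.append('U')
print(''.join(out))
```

Execution trace: 'B' (except StopIteration) → 'U' (after the try/except). Output: BU

Answer: BU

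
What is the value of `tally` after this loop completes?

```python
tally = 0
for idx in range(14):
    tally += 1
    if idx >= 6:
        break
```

Loop breaks when idx reaches 6, tally is 7
`tally` takes the values: 0 → 1 → 2 → 3 → 4 → 5 → 6 → 7

Answer: 7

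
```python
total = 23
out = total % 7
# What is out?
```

Trace:
`total = 23` → total = 23
`out = total % 7` → out = 2
So out = 2

Answer: 2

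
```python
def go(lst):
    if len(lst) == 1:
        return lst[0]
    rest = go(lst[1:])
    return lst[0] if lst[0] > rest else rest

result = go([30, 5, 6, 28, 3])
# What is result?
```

Recursive max over [30, 5, 6, 28, 3] = 30

Answer: 30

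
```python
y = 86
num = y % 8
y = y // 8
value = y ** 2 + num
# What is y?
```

Trace:
`y = 86` → y = 86
`num = y % 8` → num = 6
`y = y // 8` → y = 10
`value = y ** 2 + num` → value = 106
So y = 10

Answer: 10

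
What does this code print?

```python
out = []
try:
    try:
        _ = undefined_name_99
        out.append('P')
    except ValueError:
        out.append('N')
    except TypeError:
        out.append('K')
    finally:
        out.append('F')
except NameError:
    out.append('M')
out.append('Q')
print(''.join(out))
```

Execution trace: 'F' (inner finally) → 'M' (outer except NameError) → 'Q' (after the try/except). Output: FMQ

Answer: FMQ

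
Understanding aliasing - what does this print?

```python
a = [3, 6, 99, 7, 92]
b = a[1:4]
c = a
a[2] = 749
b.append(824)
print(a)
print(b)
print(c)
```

Key concept: slice vs alias.
Step by step:
`a = [3, 6, 99, 7, 92]` → a = [3, 6, 99, 7, 92]
`b = a[1:4]` → b = [6, 99, 7]
`c = a` → c = [3, 6, 99, 7, 92] (same object as a)
`a[2] = 749` → a = [3, 6, 749, 7, 92] (same object as c); c = [3, 6, 749, 7, 92] (same object as a)
`b.append(824)` → b = [6, 99, 7, 824]
`print(a)` → prints [3, 6, 749, 7, 92]
`print(b)` → prints [6, 99, 7, 824]
`print(c)` → prints [3, 6, 749, 7, 92]

Answer:
[3, 6, 749, 7, 92]
[6, 99, 7, 824]
[3, 6, 749, 7, 92]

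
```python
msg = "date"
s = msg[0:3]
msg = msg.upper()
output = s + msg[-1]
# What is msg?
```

Trace:
`msg = "date"` → msg = 'date'
`s = msg[0:3]` → s = 'dat'
`msg = msg.upper()` → msg = 'DATE'
`output = s + msg[-1]` → output = 'datE'
So msg = 'DATE'

Answer: 'DATE'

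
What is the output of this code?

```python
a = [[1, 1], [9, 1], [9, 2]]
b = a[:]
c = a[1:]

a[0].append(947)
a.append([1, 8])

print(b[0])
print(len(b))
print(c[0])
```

Key concept: slice with nested mutation.
Step by step:
`a = [[1, 1], [9, 1], [9, 2]]` → a = [[1, 1], [9, 1], [9, 2]]
`b = a[:]` → b = [[1, 1], [9, 1], [9, 2]]
`c = a[1:]` → c = [[9, 1], [9, 2]]
`a[0].append(947)` → a = [[1, 1, 947], [9, 1], [9, 2]]; b = [[1, 1, 947], [9, 1], [9, 2]]
`a.append([1, 8])` → a = [[1, 1, 947], [9, 1], [9, 2], [1, 8]]
`print(b[0])` → prints [1, 1, 947]
`print(len(b))` → prints 3
`print(c[0])` → prints [9, 1]

Answer:
[1, 1, 947]
3
[9, 1]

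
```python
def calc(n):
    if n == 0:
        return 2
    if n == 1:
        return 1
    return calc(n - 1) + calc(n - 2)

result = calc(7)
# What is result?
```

Build up from base cases: calc(0)=2, calc(1)=1, calc(2)=3, calc(3)=4, calc(4)=7, calc(5)=11, calc(6)=18, ..., calc(7)=29

Answer: 29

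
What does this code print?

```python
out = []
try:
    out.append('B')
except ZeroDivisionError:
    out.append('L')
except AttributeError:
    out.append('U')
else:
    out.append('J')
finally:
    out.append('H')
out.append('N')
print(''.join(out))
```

Execution trace: 'B' (try body, no exception) → 'J' (else) → 'H' (finally) → 'N' (after the try/except). Output: BJHN

Answer: BJHN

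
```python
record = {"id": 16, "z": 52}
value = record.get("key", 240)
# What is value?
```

Trace:
`record = {"id": 16, "z": 52}` → record = {'id': 16, 'z': 52}
`value = record.get("key", 240)` → value = 240
So value = 240

Answer: 240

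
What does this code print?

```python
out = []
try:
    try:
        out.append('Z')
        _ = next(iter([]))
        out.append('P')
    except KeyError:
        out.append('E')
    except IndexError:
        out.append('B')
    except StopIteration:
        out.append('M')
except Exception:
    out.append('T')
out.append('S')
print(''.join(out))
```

Execution trace: 'Z' (inner try body) → 'M' (inner except StopIteration) → 'S' (after the try/except). Output: ZMS

Answer: ZMS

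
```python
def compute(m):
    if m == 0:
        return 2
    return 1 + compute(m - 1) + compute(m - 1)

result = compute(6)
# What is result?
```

compute(m) = 1 + 2·compute(m-1), compute(0)=2. Closed form: (2+1)·2^6 - 1 = 191.

Answer: 191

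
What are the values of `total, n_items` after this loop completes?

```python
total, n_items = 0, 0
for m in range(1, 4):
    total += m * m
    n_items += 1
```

Sum of squares and count
`total, n_items` takes the values: (0, 0) → (1, 0) → (1, 1) → (5, 1) → (5, 2) → (14, 2) → (14, 3)

Answer: 14, 3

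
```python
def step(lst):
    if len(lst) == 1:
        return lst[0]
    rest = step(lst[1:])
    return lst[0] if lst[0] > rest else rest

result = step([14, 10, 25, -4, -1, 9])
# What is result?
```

Recursive max over [14, 10, 25, -4, -1, 9] = 25

Answer: 25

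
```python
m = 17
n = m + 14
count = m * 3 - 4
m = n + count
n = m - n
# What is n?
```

Trace:
`m = 17` → m = 17
`n = m + 14` → n = 31
`count = m * 3 - 4` → count = 47
`m = n + count` → m = 78
`n = m - n` → n = 47
So n = 47

Answer: 47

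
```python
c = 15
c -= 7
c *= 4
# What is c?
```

Trace:
`c = 15` → c = 15
`c -= 7` → c = 8
`c *= 4` → c = 32
So c = 32

Answer: 32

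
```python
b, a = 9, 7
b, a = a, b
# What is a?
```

Trace:
`b, a = 9, 7` → b = 9; a = 7
`b, a = a, b` → b = 7; a = 9
So a = 9

Answer: 9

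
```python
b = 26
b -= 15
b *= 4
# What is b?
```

Trace:
`b = 26` → b = 26
`b -= 15` → b = 11
`b *= 4` → b = 44
So b = 44

Answer: 44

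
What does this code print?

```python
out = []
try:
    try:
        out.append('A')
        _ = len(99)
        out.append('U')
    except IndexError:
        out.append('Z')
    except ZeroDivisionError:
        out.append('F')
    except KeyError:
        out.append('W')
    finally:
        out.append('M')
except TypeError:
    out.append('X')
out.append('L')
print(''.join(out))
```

Execution trace: 'A' (try body) → 'M' (finally) → 'X' (outer except TypeError) → 'L' (after the try/except). Output: AMXL

Answer: AMXL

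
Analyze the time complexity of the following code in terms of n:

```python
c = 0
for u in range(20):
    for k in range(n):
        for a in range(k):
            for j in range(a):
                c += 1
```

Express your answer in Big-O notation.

Each loop level contributes: 1 × n × n × n. Multiplying the contributions gives O(n^3).

Answer: O(n^3)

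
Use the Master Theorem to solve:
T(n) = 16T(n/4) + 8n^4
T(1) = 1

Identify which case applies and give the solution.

a=16, b=4, f(n)=8n^4. log_4(16) = 2. Since c=4 > 2 and the regularity condition holds (16(n/4)^4 = (16/4^4)n^4 with 16/4^4 < 1), Case 3 applies: T(n) = Θ(f(n)) = O(n^4).

Answer: O(n^4) - Case 3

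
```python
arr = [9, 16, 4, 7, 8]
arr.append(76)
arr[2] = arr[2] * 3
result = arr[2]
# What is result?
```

Trace:
`arr = [9, 16, 4, 7, 8]` → arr = [9, 16, 4, 7, 8]
`arr.append(76)` → arr = [9, 16, 4, 7, 8, 76]
`arr[2] = arr[2] * 3` → arr = [9, 16, 12, 7, 8, 76]
`result = arr[2]` → result = 12
So result = 12

Answer: 12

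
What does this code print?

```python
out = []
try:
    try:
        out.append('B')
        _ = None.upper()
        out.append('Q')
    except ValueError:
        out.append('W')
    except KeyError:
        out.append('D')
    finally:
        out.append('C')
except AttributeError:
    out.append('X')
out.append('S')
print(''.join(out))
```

Execution trace: 'B' (try body) → 'C' (finally) → 'X' (outer except AttributeError) → 'S' (after the try/except). Output: BCXS

Answer: BCXS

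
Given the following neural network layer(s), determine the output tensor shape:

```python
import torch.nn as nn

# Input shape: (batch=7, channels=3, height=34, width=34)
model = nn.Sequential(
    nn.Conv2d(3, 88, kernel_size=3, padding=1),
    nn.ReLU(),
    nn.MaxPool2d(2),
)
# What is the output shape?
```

Input: (7, 3, 34, 34) -> after Conv2d: (7, 88, 34, 34) -> after ReLU: (7, 88, 34, 34) -> Output: (7, 88, 17, 17)

Answer: (7, 88, 17, 17)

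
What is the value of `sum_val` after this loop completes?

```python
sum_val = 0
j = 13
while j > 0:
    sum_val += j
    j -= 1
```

Sum 13 down to 1
`sum_val` takes the values: 0 → 13 → 25 → 36 → 46 → 55 → 63 → 70 → 76 → 81 → 85 → 88 → 90 → 91

Answer: 91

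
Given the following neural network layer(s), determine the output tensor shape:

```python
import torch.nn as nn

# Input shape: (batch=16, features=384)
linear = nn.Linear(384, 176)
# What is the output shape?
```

Input: (16, 384) -> Output: (16, 176)

Answer: (16, 176)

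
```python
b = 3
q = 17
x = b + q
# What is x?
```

Trace:
`b = 3` → b = 3
`q = 17` → q = 17
`x = b + q` → x = 20
So x = 20

Answer: 20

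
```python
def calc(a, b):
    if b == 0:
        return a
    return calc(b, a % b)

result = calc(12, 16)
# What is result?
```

calc(12, 16) -> calc(16, 12) -> calc(12, 4) -> calc(4, 0) -> 4

Answer: 4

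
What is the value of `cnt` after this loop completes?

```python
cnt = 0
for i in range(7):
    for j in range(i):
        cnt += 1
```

Triangle number: 0+1+2+...+6
`cnt` takes the values: 0 → 1 → 2 → 3 → 4 → 5 → 6 → 7 → 8 → 9 → 10 → 11 → 12 → 13 → 14 → 15 → 16 → 17 → 18 → 19 → 20 → 21

Answer: 21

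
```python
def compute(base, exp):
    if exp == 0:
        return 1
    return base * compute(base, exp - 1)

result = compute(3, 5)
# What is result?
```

compute(3, 5) = 3 * 3 * 3 * 3 * 3 = 243

Answer: 243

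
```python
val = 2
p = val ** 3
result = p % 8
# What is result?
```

Trace:
`val = 2` → val = 2
`p = val ** 3` → p = 8
`result = p % 8` → result = 0
So result = 0

Answer: 0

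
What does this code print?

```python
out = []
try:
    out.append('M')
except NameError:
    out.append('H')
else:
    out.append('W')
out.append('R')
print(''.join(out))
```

Execution trace: 'M' (try body, no exception) → 'W' (else) → 'R' (after the try/except). Output: MWR

Answer: MWR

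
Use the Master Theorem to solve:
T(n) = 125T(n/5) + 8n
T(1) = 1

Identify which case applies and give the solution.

a=125, b=5, f(n)=8n. log_5(125) = 3. Since c=1 < 3, Case 1 applies: T(n) = Θ(n^log_b(a)) = O(n^3).

Answer: O(n^3) - Case 1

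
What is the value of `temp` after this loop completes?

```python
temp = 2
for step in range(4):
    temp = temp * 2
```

Multiply by 2, 4 times: 2 * 2^4 = 32
`temp` takes the values: 2 → 4 → 8 → 16 → 32

Answer: 32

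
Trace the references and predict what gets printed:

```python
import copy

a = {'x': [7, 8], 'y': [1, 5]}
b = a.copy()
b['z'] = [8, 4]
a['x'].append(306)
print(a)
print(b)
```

Key concept: shallow copy of dict with mutable values.
Step by step:
`a = {'x': [7, 8], 'y': [1, 5]}` → a = {'x': [7, 8], 'y': [1, 5]}
`b = a.copy()` → b = {'x': [7, 8], 'y': [1, 5]}
`b['z'] = [8, 4]` → b = {'x': [7, 8], 'y': [1, 5], 'z': [8, 4]}
`a['x'].append(306)` → a = {'x': [7, 8, 306], 'y': [1, 5]}; b = {'x': [7, 8, 306], 'y': [1, 5], 'z': [8, 4]}
`print(a)` → prints {'x': [7, 8, 306], 'y': [1, 5]}
`print(b)` → prints {'x': [7, 8, 306], 'y': [1, 5], 'z': [8, 4]}

Answer:
{'x': [7, 8, 306], 'y': [1, 5]}
{'x': [7, 8, 306], 'y': [1, 5], 'z': [8, 4]}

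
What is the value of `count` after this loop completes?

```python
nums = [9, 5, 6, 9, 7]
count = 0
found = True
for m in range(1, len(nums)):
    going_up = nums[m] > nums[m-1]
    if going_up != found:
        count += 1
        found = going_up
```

Count direction changes in [9, 5, 6, 9, 7]
`count` takes the values: 0 → 1 → 2 → 3

Answer: 3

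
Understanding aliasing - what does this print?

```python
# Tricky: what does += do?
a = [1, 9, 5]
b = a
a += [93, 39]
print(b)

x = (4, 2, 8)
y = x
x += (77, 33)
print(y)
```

Key concept: += behavior differs for mutable vs immutable.
Step by step:
`a = [1, 9, 5]` → a = [1, 9, 5]
`b = a` → b = [1, 9, 5] (same object as a)
`a += [93, 39]` → a = [1, 9, 5, 93, 39] (same object as b); b = [1, 9, 5, 93, 39] (same object as a)
`print(b)` → prints [1, 9, 5, 93, 39]
`x = (4, 2, 8)` → x = (4, 2, 8)
`y = x` → y = (4, 2, 8)
`x += (77, 33)` → x = (4, 2, 8, 77, 33)
`print(y)` → prints (4, 2, 8)

Answer:
[1, 9, 5, 93, 39]
(4, 2, 8)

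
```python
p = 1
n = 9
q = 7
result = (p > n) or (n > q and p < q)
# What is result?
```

Trace:
`p = 1` → p = 1
`n = 9` → n = 9
`q = 7` → q = 7
`result = (p > n) or (n > q and p < q)` → result = True
So result = True

Answer: True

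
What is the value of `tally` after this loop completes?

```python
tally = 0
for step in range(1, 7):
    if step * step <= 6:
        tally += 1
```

Count numbers where step² ≤ 6
`tally` takes the values: 0 → 1 → 2

Answer: 2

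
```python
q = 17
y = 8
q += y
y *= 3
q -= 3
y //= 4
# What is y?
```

Trace:
`q = 17` → q = 17
`y = 8` → y = 8
`q += y` → q = 25
`y *= 3` → y = 24
`q -= 3` → q = 22
`y //= 4` → y = 6
So y = 6

Answer: 6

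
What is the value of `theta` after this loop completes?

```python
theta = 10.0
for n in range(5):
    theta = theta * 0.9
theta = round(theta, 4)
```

Exponential decay: 10.0 * 0.9^5
`theta` takes the values: 10.0 → 9.0 → 8.1 → 7.29 → 6.561 → 5.9049

Answer: 5.9049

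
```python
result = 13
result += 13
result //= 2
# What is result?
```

Trace:
`result = 13` → result = 13
`result += 13` → result = 26
`result //= 2` → result = 13
So result = 13

Answer: 13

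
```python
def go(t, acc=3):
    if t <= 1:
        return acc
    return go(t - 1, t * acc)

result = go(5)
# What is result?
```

Accumulator trace (n, acc): (5, 3) -> (4, 15) -> (3, 60) -> (2, 180) -> (1, 360) -> return 360

Answer: 360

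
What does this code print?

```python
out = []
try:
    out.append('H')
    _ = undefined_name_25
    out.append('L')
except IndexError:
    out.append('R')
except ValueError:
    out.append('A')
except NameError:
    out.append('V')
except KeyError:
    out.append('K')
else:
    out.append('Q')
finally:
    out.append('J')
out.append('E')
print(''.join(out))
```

Execution trace: 'H' (try body) → 'V' (except NameError) → 'J' (finally) → 'E' (after the try/except). Output: HVJE

Answer: HVJE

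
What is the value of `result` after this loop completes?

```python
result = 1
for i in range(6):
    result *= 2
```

2^6 = 64
`result` takes the values: 1 → 2 → 4 → 8 → 16 → 32 → 64

Answer: 64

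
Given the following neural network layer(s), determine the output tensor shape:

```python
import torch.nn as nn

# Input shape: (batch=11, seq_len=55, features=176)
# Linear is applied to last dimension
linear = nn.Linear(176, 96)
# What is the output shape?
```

Input: (11, 55, 176) -> Output: (11, 55, 96)

Answer: (11, 55, 96)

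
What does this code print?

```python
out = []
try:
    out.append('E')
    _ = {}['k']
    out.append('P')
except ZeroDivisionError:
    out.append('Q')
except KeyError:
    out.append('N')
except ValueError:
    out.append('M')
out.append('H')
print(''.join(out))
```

Execution trace: 'E' (try body) → 'N' (except KeyError) → 'H' (after the try/except). Output: ENH

Answer: ENH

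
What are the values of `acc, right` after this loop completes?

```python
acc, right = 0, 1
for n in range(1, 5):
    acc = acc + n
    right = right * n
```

Sum and factorial of 1 to 4
`acc, right` takes the values: (0, 1) → (1, 1) → (3, 1) → (3, 2) → (6, 2) → (6, 6) → (10, 6) → (10, 24)

Answer: 10, 24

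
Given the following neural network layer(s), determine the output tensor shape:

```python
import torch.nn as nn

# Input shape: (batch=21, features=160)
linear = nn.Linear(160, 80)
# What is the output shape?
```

Input: (21, 160) -> Output: (21, 80)

Answer: (21, 80)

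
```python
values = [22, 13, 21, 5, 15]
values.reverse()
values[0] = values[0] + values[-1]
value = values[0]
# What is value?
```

Trace:
`values = [22, 13, 21, 5, 15]` → values = [22, 13, 21, 5, 15]
`values.reverse()` → values = [15, 5, 21, 13, 22]
`values[0] = values[0] + values[-1]` → values = [37, 5, 21, 13, 22]
`value = values[0]` → value = 37
So value = 37

Answer: 37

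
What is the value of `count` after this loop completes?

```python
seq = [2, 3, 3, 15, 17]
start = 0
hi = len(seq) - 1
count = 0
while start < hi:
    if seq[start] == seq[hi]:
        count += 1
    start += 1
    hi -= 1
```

Count matching pairs from ends
`count` takes the values: 0

Answer: 0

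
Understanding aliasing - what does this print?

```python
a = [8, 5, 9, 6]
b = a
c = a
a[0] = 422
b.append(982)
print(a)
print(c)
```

Key concept: multiple aliases.
Step by step:
`a = [8, 5, 9, 6]` → a = [8, 5, 9, 6]
`b = a` → b = [8, 5, 9, 6] (same object as a)
`c = a` → c = [8, 5, 9, 6] (same object as a, b)
`a[0] = 422` → a = [422, 5, 9, 6] (same object as b, c); b = [422, 5, 9, 6] (same object as a, c); c = [422, 5, 9, 6] (same object as a, b)
`b.append(982)` → a = [422, 5, 9, 6, 982] (same object as b, c); b = [422, 5, 9, 6, 982] (same object as a, c); c = [422, 5, 9, 6, 982] (same object as a, b)
`print(a)` → prints [422, 5, 9, 6, 982]
`print(c)` → prints [422, 5, 9, 6, 982]

Answer:
[422, 5, 9, 6, 982]
[422, 5, 9, 6, 982]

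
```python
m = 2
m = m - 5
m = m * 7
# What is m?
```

Trace:
`m = 2` → m = 2
`m = m - 5` → m = -3
`m = m * 7` → m = -21
So m = -21

Answer: -21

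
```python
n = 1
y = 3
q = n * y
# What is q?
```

Trace:
`n = 1` → n = 1
`y = 3` → y = 3
`q = n * y` → q = 3
So q = 3

Answer: 3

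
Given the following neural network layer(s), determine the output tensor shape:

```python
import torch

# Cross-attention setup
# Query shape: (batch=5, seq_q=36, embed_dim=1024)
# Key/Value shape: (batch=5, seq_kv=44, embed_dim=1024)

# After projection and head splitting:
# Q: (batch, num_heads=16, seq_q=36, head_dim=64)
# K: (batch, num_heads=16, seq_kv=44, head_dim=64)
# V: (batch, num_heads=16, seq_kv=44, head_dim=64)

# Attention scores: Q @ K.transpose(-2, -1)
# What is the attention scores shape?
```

Input: (5, 36, 1024) -> Output: (5, 16, 36, 44)

Answer: (5, 16, 36, 44)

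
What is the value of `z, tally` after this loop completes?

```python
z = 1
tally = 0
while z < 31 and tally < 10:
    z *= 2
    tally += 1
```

Double until >= 31 or 10 iterations
`z, tally` takes the values: (1, 0) → (2, 0) → (2, 1) → (4, 1) → (4, 2) → (8, 2) → (8, 3) → (16, 3) → (16, 4) → (32, 4) → (32, 5)

Answer: 32, 5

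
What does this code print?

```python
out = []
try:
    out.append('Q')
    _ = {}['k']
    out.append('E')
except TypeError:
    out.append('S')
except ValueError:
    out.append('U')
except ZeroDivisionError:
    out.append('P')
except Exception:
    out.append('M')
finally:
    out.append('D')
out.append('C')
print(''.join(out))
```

Execution trace: 'Q' (try body) → 'M' (except Exception) → 'D' (finally) → 'C' (after the try/except). Output: QMDC

Answer: QMDC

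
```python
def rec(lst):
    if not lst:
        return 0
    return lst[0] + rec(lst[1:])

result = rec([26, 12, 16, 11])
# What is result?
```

26 + 12 + 16 + 11 + 0 = 65

Answer: 65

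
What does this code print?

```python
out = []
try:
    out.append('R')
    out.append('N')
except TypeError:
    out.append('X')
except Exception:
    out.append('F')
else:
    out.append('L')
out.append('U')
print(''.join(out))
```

Execution trace: 'R' (try body) → 'N' (try body, no exception) → 'L' (else) → 'U' (after the try/except). Output: RNLU

Answer: RNLU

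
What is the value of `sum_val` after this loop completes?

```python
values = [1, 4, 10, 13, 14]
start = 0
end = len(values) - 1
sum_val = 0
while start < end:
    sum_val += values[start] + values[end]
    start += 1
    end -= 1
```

Sum of pairs from ends
`sum_val` takes the values: 0 → 15 → 32

Answer: 32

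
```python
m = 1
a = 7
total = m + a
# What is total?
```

Trace:
`m = 1` → m = 1
`a = 7` → a = 7
`total = m + a` → total = 8
So total = 8

Answer: 8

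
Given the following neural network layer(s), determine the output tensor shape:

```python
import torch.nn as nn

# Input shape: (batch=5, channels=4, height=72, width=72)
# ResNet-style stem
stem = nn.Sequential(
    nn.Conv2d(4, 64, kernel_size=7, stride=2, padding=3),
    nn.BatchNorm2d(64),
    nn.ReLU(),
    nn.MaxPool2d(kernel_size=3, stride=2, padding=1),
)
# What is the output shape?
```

Input: (5, 4, 72, 72) -> after Conv2d 7x7 stride=2: (5, 64, 36, 36) -> Output: (5, 64, 18, 18)

Answer: (5, 64, 18, 18)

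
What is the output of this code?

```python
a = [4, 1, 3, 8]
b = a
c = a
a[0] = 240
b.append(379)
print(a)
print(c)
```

Key concept: multiple aliases.
Step by step:
`a = [4, 1, 3, 8]` → a = [4, 1, 3, 8]
`b = a` → b = [4, 1, 3, 8] (same object as a)
`c = a` → c = [4, 1, 3, 8] (same object as a, b)
`a[0] = 240` → a = [240, 1, 3, 8] (same object as b, c); b = [240, 1, 3, 8] (same object as a, c); c = [240, 1, 3, 8] (same object as a, b)
`b.append(379)` → a = [240, 1, 3, 8, 379] (same object as b, c); b = [240, 1, 3, 8, 379] (same object as a, c); c = [240, 1, 3, 8, 379] (same object as a, b)
`print(a)` → prints [240, 1, 3, 8, 379]
`print(c)` → prints [240, 1, 3, 8, 379]

Answer:
[240, 1, 3, 8, 379]
[240, 1, 3, 8, 379]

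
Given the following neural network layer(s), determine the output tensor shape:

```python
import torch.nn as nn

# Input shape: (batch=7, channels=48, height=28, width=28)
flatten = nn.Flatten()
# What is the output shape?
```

Input: (7, 48, 28, 28) -> Output: (7, 37632)

Answer: (7, 37632)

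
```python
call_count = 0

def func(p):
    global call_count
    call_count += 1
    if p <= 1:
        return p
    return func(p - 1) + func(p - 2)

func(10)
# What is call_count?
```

Calls(p) = 1 + Calls(p-1) + Calls(p-2); Calls(0)=Calls(1)=1. For p=10 this gives 177.

Answer: 177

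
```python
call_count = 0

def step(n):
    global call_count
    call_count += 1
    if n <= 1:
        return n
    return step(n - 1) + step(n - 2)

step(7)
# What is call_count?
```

Calls(n) = 1 + Calls(n-1) + Calls(n-2); Calls(0)=Calls(1)=1. For n=7 this gives 41.

Answer: 41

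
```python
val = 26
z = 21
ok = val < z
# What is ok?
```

Trace:
`val = 26` → val = 26
`z = 21` → z = 21
`ok = val < z` → ok = False
So ok = False

Answer: False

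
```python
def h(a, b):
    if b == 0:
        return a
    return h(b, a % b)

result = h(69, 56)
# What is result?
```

h(69, 56) -> h(56, 13) -> h(13, 4) -> h(4, 1) -> h(1, 0) -> 1

Answer: 1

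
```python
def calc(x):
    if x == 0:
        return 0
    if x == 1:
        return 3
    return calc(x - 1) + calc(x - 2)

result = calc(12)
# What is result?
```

Build up from base cases: calc(0)=0, calc(1)=3, calc(2)=3, calc(3)=6, calc(4)=9, calc(5)=15, calc(6)=24, ..., calc(12)=432

Answer: 432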